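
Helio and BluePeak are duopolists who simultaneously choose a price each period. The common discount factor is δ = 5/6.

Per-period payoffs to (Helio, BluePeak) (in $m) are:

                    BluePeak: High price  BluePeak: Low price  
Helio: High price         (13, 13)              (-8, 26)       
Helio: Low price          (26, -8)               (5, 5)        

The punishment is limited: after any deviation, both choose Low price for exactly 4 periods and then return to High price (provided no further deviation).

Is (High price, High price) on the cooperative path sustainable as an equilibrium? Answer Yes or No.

Yes

A one-shot deviation gives 26 now, then 5 for 4 periods, then back to 13.
Gain from deviating: (26−13) today; loss: (13−5) in each of the next 4 periods.
No-deviation condition: (13−5)(δ+…+δ^4) ≥ 26−13, i.e. δ+…+δ^4 ≥ 13/8.
At δ = 5/6: δ+…+δ^4 = 2.5887 ≥ 1.6250.
So cooperation is sustainable.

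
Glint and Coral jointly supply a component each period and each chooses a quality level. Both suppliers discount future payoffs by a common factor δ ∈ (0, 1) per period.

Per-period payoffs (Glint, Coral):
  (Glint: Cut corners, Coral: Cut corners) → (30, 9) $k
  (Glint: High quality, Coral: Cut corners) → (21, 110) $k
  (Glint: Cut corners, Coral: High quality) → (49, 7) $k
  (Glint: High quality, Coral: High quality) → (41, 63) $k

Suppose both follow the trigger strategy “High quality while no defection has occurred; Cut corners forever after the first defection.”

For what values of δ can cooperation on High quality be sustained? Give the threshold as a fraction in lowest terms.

Glint's threshold: (49−41)/(49−30) = 8/19.
Coral's threshold: (110−63)/(110−9) = 47/101.
8/19 < 47/101, so Coral binds and δ* = 47/101.

47/101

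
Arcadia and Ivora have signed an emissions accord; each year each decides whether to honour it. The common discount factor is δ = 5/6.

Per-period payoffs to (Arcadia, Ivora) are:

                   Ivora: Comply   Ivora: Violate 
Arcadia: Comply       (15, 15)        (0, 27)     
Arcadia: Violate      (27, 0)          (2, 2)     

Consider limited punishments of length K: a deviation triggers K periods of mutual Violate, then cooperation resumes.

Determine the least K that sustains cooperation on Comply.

2

IC: δ(1−δ^K)/(1−δ) ≥ (27−15)/(15−2) = 12/13.
With δ = 5/6: need 1 − δ^K ≥ 12/13·(1−5/6)/(5/6), i.e. δ^K ≤ 0.8154.
Since (5/6)^1 = 0.8333 and (5/6)^2 = 0.6944, the smallest such K is 2.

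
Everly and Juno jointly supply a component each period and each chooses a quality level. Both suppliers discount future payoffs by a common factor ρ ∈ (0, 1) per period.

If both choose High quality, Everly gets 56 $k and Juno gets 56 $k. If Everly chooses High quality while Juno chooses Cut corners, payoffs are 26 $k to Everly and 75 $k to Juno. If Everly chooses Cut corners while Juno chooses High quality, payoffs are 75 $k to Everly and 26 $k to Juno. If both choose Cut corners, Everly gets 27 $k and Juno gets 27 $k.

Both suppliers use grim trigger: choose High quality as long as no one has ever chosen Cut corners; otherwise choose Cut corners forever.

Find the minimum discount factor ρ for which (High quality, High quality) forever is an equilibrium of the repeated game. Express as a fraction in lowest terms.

One-period gain from deviating is 75 − 56 = 19. The loss is 56 − 27 = 29 in every subsequent period, with present value 29·ρ/(1−ρ).
Deviation is unprofitable when 29·ρ/(1−ρ) ≥ 19, i.e. ρ/(1−ρ) ≥ 19/29.
Equivalently ρ ≥ 19/(19+29) = 19/48.

19/48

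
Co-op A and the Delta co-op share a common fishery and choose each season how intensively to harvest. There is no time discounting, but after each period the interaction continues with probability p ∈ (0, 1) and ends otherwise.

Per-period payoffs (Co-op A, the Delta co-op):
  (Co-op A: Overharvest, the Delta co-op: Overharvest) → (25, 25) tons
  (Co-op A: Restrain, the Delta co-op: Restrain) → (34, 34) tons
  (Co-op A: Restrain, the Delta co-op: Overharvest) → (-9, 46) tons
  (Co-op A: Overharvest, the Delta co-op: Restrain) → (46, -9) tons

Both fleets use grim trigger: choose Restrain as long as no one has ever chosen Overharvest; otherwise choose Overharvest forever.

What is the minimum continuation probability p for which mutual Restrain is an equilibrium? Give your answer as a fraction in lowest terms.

Expected cooperation value is 34 + p·34 + p²·34 + … = 34/(1−p); deviation gives 46 + p·25/(1−p).
34 ≥ 46(1−p) + 25p ⇒ 21p ≥ 12 ⇒ p ≥ 12/21 = 4/7.

4/7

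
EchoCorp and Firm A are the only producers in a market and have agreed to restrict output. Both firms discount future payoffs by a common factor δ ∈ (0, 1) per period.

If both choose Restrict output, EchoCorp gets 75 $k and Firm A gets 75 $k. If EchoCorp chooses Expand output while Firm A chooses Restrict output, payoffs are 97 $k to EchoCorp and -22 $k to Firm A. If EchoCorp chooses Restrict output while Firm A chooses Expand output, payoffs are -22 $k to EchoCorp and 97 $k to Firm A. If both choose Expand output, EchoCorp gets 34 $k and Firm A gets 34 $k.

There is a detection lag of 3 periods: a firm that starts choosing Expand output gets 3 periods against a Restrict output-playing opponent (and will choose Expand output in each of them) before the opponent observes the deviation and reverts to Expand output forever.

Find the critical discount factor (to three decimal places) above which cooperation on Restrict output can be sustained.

Deviating for the 3 undetected periods gains 97−75 = 22 per period over cooperation, then loses 75−34 = 41 per period forever once punishment starts.
Gain: 22(1 + δ + … + δ^2); loss: 41·δ^3/(1−δ).
No profitable deviation ⇔ 22(1−δ^3) ≤ 41·δ^3, i.e. δ^3 ≥ 22/(22+41) = 22/63.
Hence δ ≥ (22/63)^(1/3) ≈ 0.704.

0.704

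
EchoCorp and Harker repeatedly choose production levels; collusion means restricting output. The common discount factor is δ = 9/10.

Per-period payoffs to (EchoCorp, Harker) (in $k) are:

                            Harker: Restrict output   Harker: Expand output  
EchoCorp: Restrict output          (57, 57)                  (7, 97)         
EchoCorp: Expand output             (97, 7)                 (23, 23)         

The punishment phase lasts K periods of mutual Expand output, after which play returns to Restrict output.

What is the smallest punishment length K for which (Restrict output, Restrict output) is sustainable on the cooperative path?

2

No profitable deviation requires (57−23)(δ+…+δ^K) ≥ 97−57, i.e. δ+…+δ^K ≥ 20/17 ≈ 1.1765.
With δ = 9/10, the partial sums are K=1: 0.9000, K=2: 1.7100.
K = 2 is the first length at which the sum reaches 1.1765.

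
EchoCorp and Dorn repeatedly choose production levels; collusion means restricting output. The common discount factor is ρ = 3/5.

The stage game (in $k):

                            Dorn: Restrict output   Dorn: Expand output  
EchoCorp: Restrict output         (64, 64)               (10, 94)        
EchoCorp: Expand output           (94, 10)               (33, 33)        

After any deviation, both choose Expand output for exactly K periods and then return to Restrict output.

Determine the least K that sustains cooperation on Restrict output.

No profitable deviation requires (64−33)(ρ+…+ρ^K) ≥ 94−64, i.e. ρ+…+ρ^K ≥ 30/31 ≈ 0.9677.
With ρ = 3/5, the partial sums are K=1: 0.6000, K=2: 0.9600, K=3: 1.1760.
K = 3 is the first length at which the sum reaches 0.9677.

3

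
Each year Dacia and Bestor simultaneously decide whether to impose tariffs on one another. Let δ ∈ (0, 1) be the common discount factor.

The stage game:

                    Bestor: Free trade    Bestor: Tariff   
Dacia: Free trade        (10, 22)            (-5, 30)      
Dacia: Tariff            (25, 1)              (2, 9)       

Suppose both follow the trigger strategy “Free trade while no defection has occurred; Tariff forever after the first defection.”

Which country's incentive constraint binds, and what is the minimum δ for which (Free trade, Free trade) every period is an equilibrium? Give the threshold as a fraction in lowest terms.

Dacia; δ ≥ 15/23

Dacia: cooperation gives 10 each period; deviation gives 25 once then 2 forever.
  10/(1−δ) ≥ 25 + 2δ/(1−δ) ⇒ δ ≥ 15/23.
Bestor: cooperation gives 22 each period; deviation gives 30 once then 9 forever.
  δ ≥ 8/21.
Both must hold, so the binding constraint is Dacia's: δ ≥ 15/23.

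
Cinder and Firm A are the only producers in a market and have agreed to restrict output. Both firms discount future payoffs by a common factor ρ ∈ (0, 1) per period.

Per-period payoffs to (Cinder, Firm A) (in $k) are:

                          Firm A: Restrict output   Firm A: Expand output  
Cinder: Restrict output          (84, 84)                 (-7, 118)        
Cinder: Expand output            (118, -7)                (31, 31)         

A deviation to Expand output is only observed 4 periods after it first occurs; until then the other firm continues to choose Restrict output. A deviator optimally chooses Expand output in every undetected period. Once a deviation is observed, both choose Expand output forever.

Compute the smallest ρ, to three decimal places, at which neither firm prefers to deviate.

0.791

Deviating for the 4 undetected periods gains 118−84 = 34 per period over cooperation, then loses 84−31 = 53 per period forever once punishment starts.
Gain: 34(1 + ρ + … + ρ^3); loss: 53·ρ^4/(1−ρ).
No profitable deviation ⇔ 34(1−ρ^4) ≤ 53·ρ^4, i.e. ρ^4 ≥ 34/(34+53) = 34/87.
Hence ρ ≥ (34/87)^(1/4) ≈ 0.791.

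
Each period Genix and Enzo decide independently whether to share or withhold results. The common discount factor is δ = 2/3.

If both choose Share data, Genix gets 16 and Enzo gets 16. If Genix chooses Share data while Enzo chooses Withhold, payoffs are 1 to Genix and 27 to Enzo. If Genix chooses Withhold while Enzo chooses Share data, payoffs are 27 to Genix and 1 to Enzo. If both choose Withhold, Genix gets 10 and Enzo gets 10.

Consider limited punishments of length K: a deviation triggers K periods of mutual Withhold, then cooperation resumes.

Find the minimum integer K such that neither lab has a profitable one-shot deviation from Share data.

Need Σ_{k=1}^{K} δ^k ≥ (27−16)/(16−10) = 1.8333 at δ = 2/3.
At K = 6 the sum is 1.8244 < 1.8333; at K = 7 it is 1.8829 ≥ 1.8333.
So the minimum punishment length is K = 7.

7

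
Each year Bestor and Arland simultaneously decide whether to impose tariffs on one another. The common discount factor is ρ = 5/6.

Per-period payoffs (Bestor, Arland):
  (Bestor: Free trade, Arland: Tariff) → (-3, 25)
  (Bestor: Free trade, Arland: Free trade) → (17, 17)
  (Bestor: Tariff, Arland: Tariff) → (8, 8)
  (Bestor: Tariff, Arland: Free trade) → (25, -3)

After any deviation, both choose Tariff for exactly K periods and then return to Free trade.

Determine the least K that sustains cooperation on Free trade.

Need Σ_{k=1}^{K} ρ^k ≥ (25−17)/(17−8) = 0.8889 at ρ = 5/6.
At K = 1 the sum is 0.8333 < 0.8889; at K = 2 it is 1.5278 ≥ 0.8889.
So the minimum punishment length is K = 2.

2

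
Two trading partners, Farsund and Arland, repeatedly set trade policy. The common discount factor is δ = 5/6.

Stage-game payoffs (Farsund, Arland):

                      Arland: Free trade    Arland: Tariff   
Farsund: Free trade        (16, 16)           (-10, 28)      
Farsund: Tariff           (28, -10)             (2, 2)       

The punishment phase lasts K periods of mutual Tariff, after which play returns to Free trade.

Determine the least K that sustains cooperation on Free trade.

IC: δ(1−δ^K)/(1−δ) ≥ (28−16)/(16−2) = 6/7.
With δ = 5/6: need 1 − δ^K ≥ 6/7·(1−5/6)/(5/6), i.e. δ^K ≤ 0.8286.
Since (5/6)^1 = 0.8333 and (5/6)^2 = 0.6944, the smallest such K is 2.

2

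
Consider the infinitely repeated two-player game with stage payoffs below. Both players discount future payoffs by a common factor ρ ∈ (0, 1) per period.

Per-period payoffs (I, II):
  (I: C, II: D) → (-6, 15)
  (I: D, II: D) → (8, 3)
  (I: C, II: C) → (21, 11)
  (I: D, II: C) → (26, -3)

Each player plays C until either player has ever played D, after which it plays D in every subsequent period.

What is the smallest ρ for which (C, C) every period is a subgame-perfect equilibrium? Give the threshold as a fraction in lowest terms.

1/3

For I: deviation gain 26−21 = 5, per-period punishment loss 21−8 = 13. IC gives ρ ≥ 5/18.
For II: gain 4, loss 8 per period, so ρ ≥ 4/12 = 1/3.
The tighter constraint is II's, so cooperation needs ρ ≥ 1/3.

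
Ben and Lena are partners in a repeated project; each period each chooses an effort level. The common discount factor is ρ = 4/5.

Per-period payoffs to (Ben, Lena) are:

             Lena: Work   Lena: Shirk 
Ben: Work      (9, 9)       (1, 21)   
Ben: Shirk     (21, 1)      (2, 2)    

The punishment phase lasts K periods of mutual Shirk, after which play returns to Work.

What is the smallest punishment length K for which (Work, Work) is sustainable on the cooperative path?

Need Σ_{k=1}^{K} ρ^k ≥ (21−9)/(9−2) = 1.7143 at ρ = 4/5.
At K = 2 the sum is 1.4400 < 1.7143; at K = 3 it is 1.9520 ≥ 1.7143.
So the minimum punishment length is K = 3.

3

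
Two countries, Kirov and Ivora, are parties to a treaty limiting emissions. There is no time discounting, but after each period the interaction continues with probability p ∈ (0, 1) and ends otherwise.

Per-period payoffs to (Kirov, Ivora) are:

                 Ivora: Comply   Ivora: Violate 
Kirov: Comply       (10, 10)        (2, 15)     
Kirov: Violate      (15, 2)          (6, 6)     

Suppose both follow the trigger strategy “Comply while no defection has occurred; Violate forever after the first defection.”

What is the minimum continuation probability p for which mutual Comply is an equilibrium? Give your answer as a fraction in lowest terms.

5/9

With no time discounting, the continuation probability p plays the role of the discount factor.
Grim-trigger IC: 10/(1−p) ≥ 15 + 6p/(1−p) ⇒ p ≥ (15−10)/(15−6) = 5/9.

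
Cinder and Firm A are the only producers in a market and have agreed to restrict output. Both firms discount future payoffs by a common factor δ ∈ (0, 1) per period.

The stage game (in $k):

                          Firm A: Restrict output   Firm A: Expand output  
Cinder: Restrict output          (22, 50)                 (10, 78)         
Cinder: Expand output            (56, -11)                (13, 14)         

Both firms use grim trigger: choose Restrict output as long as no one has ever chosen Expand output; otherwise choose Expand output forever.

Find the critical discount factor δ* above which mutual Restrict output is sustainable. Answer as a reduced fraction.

For Cinder: deviation gain 56−22 = 34, per-period punishment loss 22−13 = 9. IC gives δ ≥ 34/43.
For Firm A: gain 28, loss 36 per period, so δ ≥ 28/64 = 7/16.
The tighter constraint is Cinder's, so cooperation needs δ ≥ 34/43.

34/43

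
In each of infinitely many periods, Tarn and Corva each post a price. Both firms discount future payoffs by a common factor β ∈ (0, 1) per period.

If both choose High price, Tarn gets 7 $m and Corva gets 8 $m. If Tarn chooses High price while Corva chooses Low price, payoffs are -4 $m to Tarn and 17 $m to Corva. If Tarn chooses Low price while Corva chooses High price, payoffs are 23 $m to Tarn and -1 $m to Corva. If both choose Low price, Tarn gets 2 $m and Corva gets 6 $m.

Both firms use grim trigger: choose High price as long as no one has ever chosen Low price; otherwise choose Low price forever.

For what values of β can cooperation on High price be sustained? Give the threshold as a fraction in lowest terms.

9/11

For Tarn: deviation gain 23−7 = 16, per-period punishment loss 7−2 = 5. IC gives β ≥ 16/21.
For Corva: gain 9, loss 2 per period, so β ≥ 9/11.
The tighter constraint is Corva's, so cooperation needs β ≥ 9/11.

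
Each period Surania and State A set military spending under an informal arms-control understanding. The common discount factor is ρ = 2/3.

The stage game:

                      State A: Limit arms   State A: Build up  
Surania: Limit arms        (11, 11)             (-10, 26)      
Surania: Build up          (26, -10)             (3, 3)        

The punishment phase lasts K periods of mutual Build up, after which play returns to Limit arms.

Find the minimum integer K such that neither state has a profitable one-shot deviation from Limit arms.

7

No profitable deviation requires (11−3)(ρ+…+ρ^K) ≥ 26−11, i.e. ρ+…+ρ^K ≥ 15/8 ≈ 1.8750.
With ρ = 2/3, the partial sums are K=1: 0.6667, K=2: 1.1111, …, K=5: 1.7366, K=6: 1.8244, K=7: 1.8829.
K = 7 is the first length at which the sum reaches 1.8750.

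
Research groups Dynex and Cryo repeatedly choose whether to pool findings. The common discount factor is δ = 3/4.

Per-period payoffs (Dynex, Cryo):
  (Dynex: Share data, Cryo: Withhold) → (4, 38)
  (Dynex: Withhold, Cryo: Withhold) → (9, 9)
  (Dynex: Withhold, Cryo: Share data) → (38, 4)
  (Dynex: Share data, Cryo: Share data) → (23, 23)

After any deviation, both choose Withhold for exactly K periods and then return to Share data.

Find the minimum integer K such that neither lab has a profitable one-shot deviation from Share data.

2

Need Σ_{k=1}^{K} δ^k ≥ (38−23)/(23−9) = 1.0714 at δ = 3/4.
At K = 1 the sum is 0.7500 < 1.0714; at K = 2 it is 1.3125 ≥ 1.0714.
So the minimum punishment length is K = 2.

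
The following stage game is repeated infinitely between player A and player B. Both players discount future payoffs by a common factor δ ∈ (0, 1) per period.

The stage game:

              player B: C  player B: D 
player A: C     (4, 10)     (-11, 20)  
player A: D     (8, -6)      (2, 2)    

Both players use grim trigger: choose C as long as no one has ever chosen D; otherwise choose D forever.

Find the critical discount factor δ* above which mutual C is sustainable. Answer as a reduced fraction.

2/3

For player A: deviation gain 8−4 = 4, per-period punishment loss 4−2 = 2. IC gives δ ≥ 4/6 = 2/3.
For player B: gain 10, loss 8 per period, so δ ≥ 10/18 = 5/9.
The tighter constraint is player A's, so cooperation needs δ ≥ 2/3.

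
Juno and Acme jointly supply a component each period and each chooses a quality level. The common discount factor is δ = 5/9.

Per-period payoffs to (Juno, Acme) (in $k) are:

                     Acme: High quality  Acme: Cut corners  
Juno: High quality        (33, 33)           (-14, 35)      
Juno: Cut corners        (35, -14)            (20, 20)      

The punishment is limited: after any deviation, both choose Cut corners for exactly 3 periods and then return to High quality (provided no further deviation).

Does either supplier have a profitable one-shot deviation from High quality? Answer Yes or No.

Comparing payoff streams over the 4 periods until play realigns: cooperate → 33(1+δ+…+δ^3); deviate → 35 + 20(δ+…+δ^3).
Cooperation is sustained iff (33−20)(δ+…+δ^3) ≥ 35−33.
δ+…+δ^3 = 5/9·(1−(5/9)^3)/(1−5/9) = 1.0357, and (35−33)/(33−20) = 0.1538.
1.0357 ≥ 0.1538, so cooperation is sustainable.

No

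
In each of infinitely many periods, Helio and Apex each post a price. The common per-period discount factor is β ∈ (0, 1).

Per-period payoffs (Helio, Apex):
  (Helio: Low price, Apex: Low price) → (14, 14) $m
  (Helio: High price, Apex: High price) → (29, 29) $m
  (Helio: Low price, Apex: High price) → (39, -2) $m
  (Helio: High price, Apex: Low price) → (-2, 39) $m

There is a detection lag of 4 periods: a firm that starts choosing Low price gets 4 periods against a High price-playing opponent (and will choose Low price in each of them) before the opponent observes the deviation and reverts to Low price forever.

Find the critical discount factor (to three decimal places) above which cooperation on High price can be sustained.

0.795

Deviating for the 4 undetected periods gains 39−29 = 10 per period over cooperation, then loses 29−14 = 15 per period forever once punishment starts.
Gain: 10(1 + β + … + β^3); loss: 15·β^4/(1−β).
No profitable deviation ⇔ 10(1−β^4) ≤ 15·β^4, i.e. β^4 ≥ 10/(10+15) = 2/5.
Hence β ≥ (2/5)^(1/4) ≈ 0.795.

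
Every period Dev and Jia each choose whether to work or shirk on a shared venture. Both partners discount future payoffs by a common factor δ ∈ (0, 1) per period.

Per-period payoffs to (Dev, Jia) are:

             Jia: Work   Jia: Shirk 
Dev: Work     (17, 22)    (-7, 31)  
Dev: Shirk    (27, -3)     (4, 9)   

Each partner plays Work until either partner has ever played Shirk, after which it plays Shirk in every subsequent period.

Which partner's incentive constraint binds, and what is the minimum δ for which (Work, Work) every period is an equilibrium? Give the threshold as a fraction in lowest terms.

Dev: cooperation gives 17 each period; deviation gives 27 once then 4 forever.
  17/(1−δ) ≥ 27 + 4δ/(1−δ) ⇒ δ ≥ 10/23.
Jia: cooperation gives 22 each period; deviation gives 31 once then 9 forever.
  δ ≥ 9/22.
Both must hold, so the binding constraint is Dev's: δ ≥ 10/23.

Dev; δ ≥ 10/23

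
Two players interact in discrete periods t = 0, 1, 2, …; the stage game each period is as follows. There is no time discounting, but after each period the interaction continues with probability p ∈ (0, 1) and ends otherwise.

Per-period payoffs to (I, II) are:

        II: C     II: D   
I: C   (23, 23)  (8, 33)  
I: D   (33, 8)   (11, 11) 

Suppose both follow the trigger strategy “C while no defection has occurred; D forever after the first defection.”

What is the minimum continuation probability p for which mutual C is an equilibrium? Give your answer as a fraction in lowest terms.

5/11

With no time discounting, the continuation probability p plays the role of the discount factor.
Grim-trigger IC: 23/(1−p) ≥ 33 + 11p/(1−p) ⇒ p ≥ (33−23)/(33−11) = 5/11.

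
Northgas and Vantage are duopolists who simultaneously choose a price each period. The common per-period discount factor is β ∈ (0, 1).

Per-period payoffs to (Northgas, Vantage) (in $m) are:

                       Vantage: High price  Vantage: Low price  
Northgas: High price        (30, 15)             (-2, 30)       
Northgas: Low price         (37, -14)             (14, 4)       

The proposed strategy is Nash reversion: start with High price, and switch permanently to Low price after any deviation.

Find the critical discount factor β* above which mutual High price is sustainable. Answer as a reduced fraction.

Northgas: cooperation gives 30 each period; deviation gives 37 once then 14 forever.
  30/(1−β) ≥ 37 + 14β/(1−β) ⇒ β ≥ 7/23.
Vantage: cooperation gives 15 each period; deviation gives 30 once then 4 forever.
  β ≥ 15/26.
Both must hold, so the binding constraint is Vantage's: β ≥ 15/26.

15/26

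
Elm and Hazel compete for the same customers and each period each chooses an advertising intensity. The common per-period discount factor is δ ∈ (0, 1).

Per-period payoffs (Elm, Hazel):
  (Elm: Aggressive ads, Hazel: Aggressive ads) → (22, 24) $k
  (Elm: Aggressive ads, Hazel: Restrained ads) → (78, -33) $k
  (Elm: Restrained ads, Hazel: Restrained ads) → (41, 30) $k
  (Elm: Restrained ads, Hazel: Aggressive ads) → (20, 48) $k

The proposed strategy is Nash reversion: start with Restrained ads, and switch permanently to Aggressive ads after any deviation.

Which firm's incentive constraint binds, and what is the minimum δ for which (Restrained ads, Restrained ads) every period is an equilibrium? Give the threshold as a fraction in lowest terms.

For Elm: deviation gain 78−41 = 37, per-period punishment loss 41−22 = 19. IC gives δ ≥ 37/56.
For Hazel: gain 18, loss 6 per period, so δ ≥ 18/24 = 3/4.
The tighter constraint is Hazel's, so cooperation needs δ ≥ 3/4.

Hazel; δ ≥ 3/4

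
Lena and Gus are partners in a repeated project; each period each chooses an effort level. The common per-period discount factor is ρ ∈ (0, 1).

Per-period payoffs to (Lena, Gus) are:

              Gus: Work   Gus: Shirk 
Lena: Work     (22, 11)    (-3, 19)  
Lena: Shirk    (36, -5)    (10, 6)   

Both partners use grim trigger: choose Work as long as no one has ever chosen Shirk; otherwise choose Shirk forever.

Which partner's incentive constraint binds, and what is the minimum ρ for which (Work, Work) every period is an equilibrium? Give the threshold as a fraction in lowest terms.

Gus; ρ ≥ 8/13

Lena's threshold: (36−22)/(36−10) = 7/13.
Gus's threshold: (19−11)/(19−6) = 8/13.
7/13 < 8/13, so Gus binds and ρ* = 8/13.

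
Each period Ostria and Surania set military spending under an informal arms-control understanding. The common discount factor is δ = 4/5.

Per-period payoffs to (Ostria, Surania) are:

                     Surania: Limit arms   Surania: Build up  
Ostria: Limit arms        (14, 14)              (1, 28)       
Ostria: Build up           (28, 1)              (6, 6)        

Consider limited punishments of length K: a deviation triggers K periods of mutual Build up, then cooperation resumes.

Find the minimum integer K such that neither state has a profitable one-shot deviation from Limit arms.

3

No profitable deviation requires (14−6)(δ+…+δ^K) ≥ 28−14, i.e. δ+…+δ^K ≥ 7/4 ≈ 1.7500.
With δ = 4/5, the partial sums are K=1: 0.8000, K=2: 1.4400, K=3: 1.9520.
K = 3 is the first length at which the sum reaches 1.7500.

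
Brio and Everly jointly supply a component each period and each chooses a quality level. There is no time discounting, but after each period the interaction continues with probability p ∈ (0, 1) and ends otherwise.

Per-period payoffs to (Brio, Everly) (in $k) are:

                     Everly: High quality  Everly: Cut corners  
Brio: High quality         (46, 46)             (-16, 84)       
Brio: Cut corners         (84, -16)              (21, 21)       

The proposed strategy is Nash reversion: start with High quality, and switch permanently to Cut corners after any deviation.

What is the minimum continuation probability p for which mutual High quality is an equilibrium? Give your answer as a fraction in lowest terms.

38/63

With no time discounting, the continuation probability p plays the role of the discount factor.
Grim-trigger IC: 46/(1−p) ≥ 84 + 21p/(1−p) ⇒ p ≥ (84−46)/(84−21) = 38/63.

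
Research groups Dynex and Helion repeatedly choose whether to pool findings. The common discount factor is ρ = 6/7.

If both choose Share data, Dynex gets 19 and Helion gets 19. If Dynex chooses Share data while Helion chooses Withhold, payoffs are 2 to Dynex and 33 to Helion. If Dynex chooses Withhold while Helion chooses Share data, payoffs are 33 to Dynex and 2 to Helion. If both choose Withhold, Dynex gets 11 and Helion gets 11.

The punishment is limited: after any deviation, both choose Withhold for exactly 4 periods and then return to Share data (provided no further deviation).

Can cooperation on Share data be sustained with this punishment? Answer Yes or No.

Comparing payoff streams over the 5 periods until play realigns: cooperate → 19(1+ρ+…+ρ^4); deviate → 33 + 11(ρ+…+ρ^4).
Cooperation is sustained iff (19−11)(ρ+…+ρ^4) ≥ 33−19.
ρ+…+ρ^4 = 6/7·(1−(6/7)^4)/(1−6/7) = 2.7613, and (33−19)/(19−11) = 1.7500.
2.7613 ≥ 1.7500, so cooperation is sustainable.

Yes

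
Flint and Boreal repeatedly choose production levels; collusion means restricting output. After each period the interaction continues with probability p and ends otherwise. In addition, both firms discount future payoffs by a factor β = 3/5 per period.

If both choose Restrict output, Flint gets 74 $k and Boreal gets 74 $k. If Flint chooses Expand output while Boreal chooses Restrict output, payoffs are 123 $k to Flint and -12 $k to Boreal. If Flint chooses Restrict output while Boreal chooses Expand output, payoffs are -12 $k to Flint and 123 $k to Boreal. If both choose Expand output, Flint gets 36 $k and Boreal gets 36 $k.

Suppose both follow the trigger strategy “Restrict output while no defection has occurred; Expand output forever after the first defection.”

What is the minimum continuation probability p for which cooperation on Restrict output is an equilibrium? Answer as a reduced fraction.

With continuation probability p and discount β, the effective per-period discount factor is βp.
Grim-trigger IC: βp ≥ (123−74)/(123−36) = 49/87.
So p ≥ (49/87)/(3/5) = 245/261.

245/261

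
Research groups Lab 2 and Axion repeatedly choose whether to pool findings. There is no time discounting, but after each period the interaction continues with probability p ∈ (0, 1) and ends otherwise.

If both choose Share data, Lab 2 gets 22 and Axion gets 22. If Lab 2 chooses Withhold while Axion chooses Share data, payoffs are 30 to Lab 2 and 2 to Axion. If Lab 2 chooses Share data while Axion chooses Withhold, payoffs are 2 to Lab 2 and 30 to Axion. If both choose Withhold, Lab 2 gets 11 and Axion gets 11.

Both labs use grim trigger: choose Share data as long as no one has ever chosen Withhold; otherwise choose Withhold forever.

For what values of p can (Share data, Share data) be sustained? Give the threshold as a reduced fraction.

Expected cooperation value is 22 + p·22 + p²·22 + … = 22/(1−p); deviation gives 30 + p·11/(1−p).
22 ≥ 30(1−p) + 11p ⇒ 19p ≥ 8 ⇒ p ≥ 8/19.

8/19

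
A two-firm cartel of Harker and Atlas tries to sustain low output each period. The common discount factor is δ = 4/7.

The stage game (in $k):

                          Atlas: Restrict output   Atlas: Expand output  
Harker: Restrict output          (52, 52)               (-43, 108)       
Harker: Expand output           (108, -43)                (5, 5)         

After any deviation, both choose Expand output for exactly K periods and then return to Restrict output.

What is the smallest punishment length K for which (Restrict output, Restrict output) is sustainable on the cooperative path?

IC: δ(1−δ^K)/(1−δ) ≥ (108−52)/(52−5) = 56/47.
With δ = 4/7: need 1 − δ^K ≥ 56/47·(1−4/7)/(4/7), i.e. δ^K ≤ 0.1064.
Since (4/7)^4 = 0.1066 and (4/7)^5 = 0.0609, the smallest such K is 5.

5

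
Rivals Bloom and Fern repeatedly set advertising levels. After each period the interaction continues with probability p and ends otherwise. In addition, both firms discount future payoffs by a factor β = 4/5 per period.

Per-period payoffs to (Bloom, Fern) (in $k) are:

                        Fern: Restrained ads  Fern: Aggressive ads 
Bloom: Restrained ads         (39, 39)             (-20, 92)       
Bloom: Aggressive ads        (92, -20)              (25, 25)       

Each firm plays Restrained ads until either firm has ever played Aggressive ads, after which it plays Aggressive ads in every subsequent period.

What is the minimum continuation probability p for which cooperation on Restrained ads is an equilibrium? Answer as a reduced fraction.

265/268

Expected continuation weight on next period's payoff is β·p = 4/5·p, which plays the role of the discount factor.
Cooperation requires 4/5·p ≥ (92−39)/(92−25) = 53/67, hence p ≥ 265/268.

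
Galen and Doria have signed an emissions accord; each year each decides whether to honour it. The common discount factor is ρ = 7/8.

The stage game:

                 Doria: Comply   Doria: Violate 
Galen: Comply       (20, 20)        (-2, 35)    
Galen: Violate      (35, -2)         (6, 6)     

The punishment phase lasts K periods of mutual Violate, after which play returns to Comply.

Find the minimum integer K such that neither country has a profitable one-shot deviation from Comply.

Need Σ_{k=1}^{K} ρ^k ≥ (35−20)/(20−6) = 1.0714 at ρ = 7/8.
At K = 1 the sum is 0.8750 < 1.0714; at K = 2 it is 1.6406 ≥ 1.0714.
So the minimum punishment length is K = 2.

2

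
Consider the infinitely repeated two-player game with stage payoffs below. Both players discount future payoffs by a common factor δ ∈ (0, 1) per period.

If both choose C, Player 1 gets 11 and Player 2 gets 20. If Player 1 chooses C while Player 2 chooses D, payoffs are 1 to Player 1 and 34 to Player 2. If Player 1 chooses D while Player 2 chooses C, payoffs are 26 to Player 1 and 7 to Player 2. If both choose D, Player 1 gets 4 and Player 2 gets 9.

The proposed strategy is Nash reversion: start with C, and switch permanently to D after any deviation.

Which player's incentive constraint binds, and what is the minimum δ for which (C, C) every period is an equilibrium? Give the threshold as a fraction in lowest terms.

Player 1: cooperation gives 11 each period; deviation gives 26 once then 4 forever.
  11/(1−δ) ≥ 26 + 4δ/(1−δ) ⇒ δ ≥ 15/22.
Player 2: cooperation gives 20 each period; deviation gives 34 once then 9 forever.
  δ ≥ 14/25.
Both must hold, so the binding constraint is Player 1's: δ ≥ 15/22.

Player 1; δ ≥ 15/22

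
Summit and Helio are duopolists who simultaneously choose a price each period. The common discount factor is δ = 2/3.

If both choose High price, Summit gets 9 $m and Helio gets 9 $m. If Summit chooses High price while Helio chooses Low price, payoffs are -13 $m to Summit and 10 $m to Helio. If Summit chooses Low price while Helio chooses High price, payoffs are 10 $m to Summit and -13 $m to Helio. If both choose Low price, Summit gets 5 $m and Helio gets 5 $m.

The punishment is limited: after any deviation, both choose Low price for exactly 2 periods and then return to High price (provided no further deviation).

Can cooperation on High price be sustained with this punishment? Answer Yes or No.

IC: δ+…+δ^2 ≥ (10−9)/(9−5) = 1/4.
At δ = 2/3: partial sum = 1.1111 ≥ 0.2500. Cooperation sustainable.

Yes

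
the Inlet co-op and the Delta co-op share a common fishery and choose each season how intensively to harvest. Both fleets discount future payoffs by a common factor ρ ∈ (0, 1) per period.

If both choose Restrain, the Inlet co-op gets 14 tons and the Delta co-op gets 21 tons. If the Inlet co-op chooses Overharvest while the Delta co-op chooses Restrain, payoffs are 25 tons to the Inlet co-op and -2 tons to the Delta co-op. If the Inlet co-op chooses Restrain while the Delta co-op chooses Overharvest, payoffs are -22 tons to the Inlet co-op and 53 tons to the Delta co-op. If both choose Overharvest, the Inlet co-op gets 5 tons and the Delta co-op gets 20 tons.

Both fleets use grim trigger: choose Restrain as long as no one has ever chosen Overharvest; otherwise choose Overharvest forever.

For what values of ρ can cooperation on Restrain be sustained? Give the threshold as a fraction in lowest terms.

the Inlet co-op: cooperation gives 14 each period; deviation gives 25 once then 5 forever.
  14/(1−ρ) ≥ 25 + 5ρ/(1−ρ) ⇒ ρ ≥ 11/20.
the Delta co-op: cooperation gives 21 each period; deviation gives 53 once then 20 forever.
  ρ ≥ 32/33.
Both must hold, so the binding constraint is the Delta co-op's: ρ ≥ 32/33.

32/33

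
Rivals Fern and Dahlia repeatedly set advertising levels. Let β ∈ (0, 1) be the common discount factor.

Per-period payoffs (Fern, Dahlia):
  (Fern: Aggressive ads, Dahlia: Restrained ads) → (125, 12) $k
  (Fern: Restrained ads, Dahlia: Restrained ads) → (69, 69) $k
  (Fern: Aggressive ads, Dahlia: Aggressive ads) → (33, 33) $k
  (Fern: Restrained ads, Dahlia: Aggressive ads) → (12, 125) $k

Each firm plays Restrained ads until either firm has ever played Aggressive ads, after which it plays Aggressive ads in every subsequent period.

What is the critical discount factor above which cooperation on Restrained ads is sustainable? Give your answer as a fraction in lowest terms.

Cooperation forever yields 69 each period: 69/(1−β).
Deviating yields 125 once, then 33 forever: 125 + 33β/(1−β).
No profitable deviation requires 69/(1−β) ≥ 125 + 33β/(1−β).
Multiplying by (1−β): 69 ≥ 125(1−β) + 33β = 125 − 92β.
So 92β ≥ 56, i.e. β ≥ 56/92 = 14/23.

14/23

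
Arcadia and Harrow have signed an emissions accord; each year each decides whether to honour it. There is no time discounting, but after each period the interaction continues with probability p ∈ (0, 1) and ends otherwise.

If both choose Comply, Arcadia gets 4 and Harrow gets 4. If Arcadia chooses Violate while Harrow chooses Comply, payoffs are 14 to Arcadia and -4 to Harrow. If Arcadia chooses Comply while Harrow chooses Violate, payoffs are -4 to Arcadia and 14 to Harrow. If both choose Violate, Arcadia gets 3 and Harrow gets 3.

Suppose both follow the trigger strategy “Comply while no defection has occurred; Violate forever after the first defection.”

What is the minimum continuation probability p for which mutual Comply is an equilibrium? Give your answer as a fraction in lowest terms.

Expected cooperation value is 4 + p·4 + p²·4 + … = 4/(1−p); deviation gives 14 + p·3/(1−p).
4 ≥ 14(1−p) + 3p ⇒ 11p ≥ 10 ⇒ p ≥ 10/11.

10/11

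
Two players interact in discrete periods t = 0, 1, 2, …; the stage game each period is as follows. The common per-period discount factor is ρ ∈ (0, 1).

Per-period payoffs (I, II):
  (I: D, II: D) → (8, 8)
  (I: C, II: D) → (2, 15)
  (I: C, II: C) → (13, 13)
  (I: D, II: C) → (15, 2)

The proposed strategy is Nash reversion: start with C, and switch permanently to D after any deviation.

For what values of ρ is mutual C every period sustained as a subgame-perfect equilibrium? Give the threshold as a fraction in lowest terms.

Cooperation forever yields 13 each period: 13/(1−ρ).
Deviating yields 15 once, then 8 forever: 15 + 8ρ/(1−ρ).
No profitable deviation requires 13/(1−ρ) ≥ 15 + 8ρ/(1−ρ).
Multiplying by (1−ρ): 13 ≥ 15(1−ρ) + 8ρ = 15 − 7ρ.
So 7ρ ≥ 2, i.e. ρ ≥ 2/7.

2/7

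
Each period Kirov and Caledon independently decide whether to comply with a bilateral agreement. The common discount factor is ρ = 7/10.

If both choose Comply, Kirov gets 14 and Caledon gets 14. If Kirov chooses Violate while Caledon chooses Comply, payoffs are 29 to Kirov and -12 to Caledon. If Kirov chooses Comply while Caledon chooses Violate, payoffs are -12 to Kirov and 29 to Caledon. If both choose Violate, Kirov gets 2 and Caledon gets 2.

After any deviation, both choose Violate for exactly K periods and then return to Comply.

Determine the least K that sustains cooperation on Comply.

3

Need Σ_{k=1}^{K} ρ^k ≥ (29−14)/(14−2) = 1.2500 at ρ = 7/10.
At K = 2 the sum is 1.1900 < 1.2500; at K = 3 it is 1.5330 ≥ 1.2500.
So the minimum punishment length is K = 3.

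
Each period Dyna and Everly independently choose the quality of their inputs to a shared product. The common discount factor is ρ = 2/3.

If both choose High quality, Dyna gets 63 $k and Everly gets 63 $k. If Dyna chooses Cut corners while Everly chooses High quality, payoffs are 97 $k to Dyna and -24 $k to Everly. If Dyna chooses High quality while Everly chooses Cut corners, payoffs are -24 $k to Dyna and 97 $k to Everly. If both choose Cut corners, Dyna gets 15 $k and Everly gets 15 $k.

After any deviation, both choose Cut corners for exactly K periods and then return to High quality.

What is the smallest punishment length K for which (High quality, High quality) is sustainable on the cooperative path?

2

Need Σ_{k=1}^{K} ρ^k ≥ (97−63)/(63−15) = 0.7083 at ρ = 2/3.
At K = 1 the sum is 0.6667 < 0.7083; at K = 2 it is 1.1111 ≥ 0.7083.
So the minimum punishment length is K = 2.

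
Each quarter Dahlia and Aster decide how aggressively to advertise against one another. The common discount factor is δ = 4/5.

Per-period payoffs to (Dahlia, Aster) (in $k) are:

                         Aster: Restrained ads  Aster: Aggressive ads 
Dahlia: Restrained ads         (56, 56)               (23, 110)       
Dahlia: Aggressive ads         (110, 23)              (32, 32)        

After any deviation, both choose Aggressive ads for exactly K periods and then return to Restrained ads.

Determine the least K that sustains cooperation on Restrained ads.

IC: δ(1−δ^K)/(1−δ) ≥ (110−56)/(56−32) = 9/4.
With δ = 4/5: need 1 − δ^K ≥ 9/4·(1−4/5)/(4/5), i.e. δ^K ≤ 0.4375.
Since (4/5)^3 = 0.5120 and (4/5)^4 = 0.4096, the smallest such K is 4.

4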